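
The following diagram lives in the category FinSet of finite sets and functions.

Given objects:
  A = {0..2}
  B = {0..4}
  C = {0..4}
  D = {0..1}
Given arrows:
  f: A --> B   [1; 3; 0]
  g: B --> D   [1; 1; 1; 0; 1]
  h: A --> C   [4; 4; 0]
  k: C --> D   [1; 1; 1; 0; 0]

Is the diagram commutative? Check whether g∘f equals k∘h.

Answer: DOES NOT COMMUTE

Work:
Along f;g (path 1):
  0 f-->1 g-->1
  1 f-->3 g-->0
  2 f-->0 g-->1
  composite₁ = [1; 0; 1]
Along h;k (path 2):
  0 h-->4 k-->0
  1 h-->4 k-->0
  2 h-->0 k-->1
  composite₂ = [0; 0; 1]
Equal? distinct morphisms ✗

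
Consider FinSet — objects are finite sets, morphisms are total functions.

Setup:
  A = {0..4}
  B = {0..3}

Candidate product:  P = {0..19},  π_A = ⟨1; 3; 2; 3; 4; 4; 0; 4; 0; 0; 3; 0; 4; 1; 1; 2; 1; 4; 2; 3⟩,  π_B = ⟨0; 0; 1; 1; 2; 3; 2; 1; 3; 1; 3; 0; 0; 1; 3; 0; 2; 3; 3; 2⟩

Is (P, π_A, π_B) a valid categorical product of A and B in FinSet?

|A|·|B| = 5·4 = 20;  |P| = 20
Check the pairing map k ↦ (π_A(k), π_B(k)):
  0 ↦ (1,0)
  1 ↦ (3,0)
  2 ↦ (2,1)
  3 ↦ (3,1)
  4 ↦ (4,2)
  5 ↦ (4,3)
  6 ↦ (0,2)
  7 ↦ (4,1)
  8 ↦ (0,3)
  9 ↦ (0,1)
  10 ↦ (3,3)
  11 ↦ (0,0)
  12 ↦ (4,0)
  13 ↦ (1,1)
  14 ↦ (1,3)
  15 ↦ (2,0)
  16 ↦ (1,2)
  17 ↦ (4,3)  ✗ repeats pair of k=5
  18 ↦ (2,3)
  19 ↦ (3,2)
distinct pairs in image: 19 / 20 needed
  → (4,3) hit at k=5 and k=17

Answer: NOT A VALID PRODUCT — duplicate pair at indices 5,17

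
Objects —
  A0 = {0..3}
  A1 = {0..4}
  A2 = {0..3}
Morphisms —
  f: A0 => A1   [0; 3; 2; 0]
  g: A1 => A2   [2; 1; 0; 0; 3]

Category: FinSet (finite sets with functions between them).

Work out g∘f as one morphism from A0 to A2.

  0 f=>0 g=>2
  1 f=>3 g=>0
  2 f=>2 g=>0
  3 f=>0 g=>2
composite: [2; 0; 0; 2]

Answer: [2; 0; 0; 2]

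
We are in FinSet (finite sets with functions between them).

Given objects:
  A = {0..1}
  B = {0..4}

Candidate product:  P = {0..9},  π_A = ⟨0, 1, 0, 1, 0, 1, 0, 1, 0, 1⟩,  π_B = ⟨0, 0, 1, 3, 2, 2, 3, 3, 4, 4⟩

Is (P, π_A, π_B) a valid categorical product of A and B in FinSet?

Answer: NOT A VALID PRODUCT — duplicate pair at indices 7,3

Trace:
|A|·|B| = 2·5 = 10;  |P| = 10
Check the pairing map k ↦ (π_A(k), π_B(k)):
  0 : (0,0)
  1 : (1,0)
  2 : (0,1)
  3 : (1,3)
  4 : (0,2)
  5 : (1,2)
  6 : (0,3)
  7 : (1,3)  ✗ repeats pair of k=3
  8 : (0,4)
  9 : (1,4)
distinct pairs in image: 9 / 10 needed
  → (1,3) hit at k=3 and k=7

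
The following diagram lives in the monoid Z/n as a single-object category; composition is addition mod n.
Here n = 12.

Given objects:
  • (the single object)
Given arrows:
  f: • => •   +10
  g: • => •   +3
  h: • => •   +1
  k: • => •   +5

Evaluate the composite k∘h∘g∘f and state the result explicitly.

Answer: +7

Work:
  0 +10≡10 +3≡1 +1≡2 +5≡7  (mod 12)
⟦path⟧: +7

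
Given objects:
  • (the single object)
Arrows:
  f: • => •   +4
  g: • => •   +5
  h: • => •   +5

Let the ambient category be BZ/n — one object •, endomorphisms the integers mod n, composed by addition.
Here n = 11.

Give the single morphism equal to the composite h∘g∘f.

Answer: +3

Trace:
  0 +4≡4 +5≡9 +5≡3  (mod 11)
result: +3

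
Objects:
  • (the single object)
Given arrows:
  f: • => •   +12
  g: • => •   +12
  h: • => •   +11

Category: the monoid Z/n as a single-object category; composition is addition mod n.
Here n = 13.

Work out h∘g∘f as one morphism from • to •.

  0 +12≡12 +12≡11 +11≡9  (mod 13)
result: +9

Answer: +9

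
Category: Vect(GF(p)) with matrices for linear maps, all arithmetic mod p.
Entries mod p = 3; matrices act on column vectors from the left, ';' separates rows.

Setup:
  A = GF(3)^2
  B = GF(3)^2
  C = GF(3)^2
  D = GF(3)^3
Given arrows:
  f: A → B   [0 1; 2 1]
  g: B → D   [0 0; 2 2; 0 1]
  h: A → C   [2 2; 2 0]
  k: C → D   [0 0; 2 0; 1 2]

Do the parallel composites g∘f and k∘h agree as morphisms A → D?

Path 1 = f;g:
  e0=(1,0) f→(0,2) g→(0,1,2)
  e1=(0,1) f→(1,1) g→(0,1,1)
  composite₁ = [0 0; 1 1; 2 1]
Path 2 = h;k:
  e0=(1,0) h→(2,2) k→(0,1,0)
  e1=(0,1) h→(2,0) k→(0,1,2)
  composite₂ = [0 0; 1 1; 0 2]
Equal? differ; not commutative

Answer: DOES NOT COMMUTE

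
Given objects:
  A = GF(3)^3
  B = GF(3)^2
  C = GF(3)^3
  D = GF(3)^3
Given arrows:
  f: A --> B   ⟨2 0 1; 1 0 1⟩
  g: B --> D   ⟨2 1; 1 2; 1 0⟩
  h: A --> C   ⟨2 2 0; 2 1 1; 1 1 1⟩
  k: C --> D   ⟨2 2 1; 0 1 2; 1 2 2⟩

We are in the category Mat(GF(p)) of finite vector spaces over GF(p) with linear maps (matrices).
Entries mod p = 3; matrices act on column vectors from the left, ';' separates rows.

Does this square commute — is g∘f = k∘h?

Along f;g (path 1):
  e0=(1,0,0) f-->(2,1) g-->(2,1,2)
  e1=(0,1,0) f-->(0,0) g-->(0,0,0)
  e2=(0,0,1) f-->(1,1) g-->(0,0,1)
  ⟦path⟧₁ = ⟨2 0 0; 1 0 0; 2 0 1⟩
Along h;k (path 2):
  e0=(1,0,0) h-->(2,2,1) k-->(0,1,2)
  e1=(0,1,0) h-->(2,1,1) k-->(1,0,0)
  e2=(0,0,1) h-->(0,1,1) k-->(0,0,1)
  ⟦path⟧₂ = ⟨0 1 0; 1 0 0; 2 0 1⟩
Equal? differ; not commutative

Answer: DOES NOT COMMUTE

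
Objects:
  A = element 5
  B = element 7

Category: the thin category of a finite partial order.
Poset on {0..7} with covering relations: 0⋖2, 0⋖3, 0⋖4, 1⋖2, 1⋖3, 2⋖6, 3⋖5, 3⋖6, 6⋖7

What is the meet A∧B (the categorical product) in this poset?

Answer: A∧B = 3

Trace:
{x : x⊑A ∧ x⊑B} = {0,1,3}  (A=5, B=7)
  0 ⊑ 3
  1 ⊑ 3
  3 ⊑ 3
glb = 3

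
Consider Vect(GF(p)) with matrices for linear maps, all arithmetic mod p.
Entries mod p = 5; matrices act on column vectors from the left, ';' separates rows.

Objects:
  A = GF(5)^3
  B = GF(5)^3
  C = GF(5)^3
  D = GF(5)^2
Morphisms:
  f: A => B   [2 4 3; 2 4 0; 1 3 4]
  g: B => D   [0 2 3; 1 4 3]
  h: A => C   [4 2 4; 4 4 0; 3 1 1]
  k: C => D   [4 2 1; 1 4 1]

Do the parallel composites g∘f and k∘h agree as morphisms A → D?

Path 1 = f;g:
  e0=[1,0,0] f=>[2,2,1] g=>[2,3]
  e1=[0,1,0] f=>[4,4,3] g=>[2,4]
  e2=[0,0,1] f=>[3,0,4] g=>[2,0]
  ⟦path⟧₁ = [2 2 2; 3 4 0]
Path 2 = h;k:
  e0=[1,0,0] h=>[4,4,3] k=>[2,3]
  e1=[0,1,0] h=>[2,4,1] k=>[2,4]
  e2=[0,0,1] h=>[4,0,1] k=>[2,0]
  ⟦path⟧₂ = [2 2 2; 3 4 0]
Equal? equal; square commutes

Answer: COMMUTES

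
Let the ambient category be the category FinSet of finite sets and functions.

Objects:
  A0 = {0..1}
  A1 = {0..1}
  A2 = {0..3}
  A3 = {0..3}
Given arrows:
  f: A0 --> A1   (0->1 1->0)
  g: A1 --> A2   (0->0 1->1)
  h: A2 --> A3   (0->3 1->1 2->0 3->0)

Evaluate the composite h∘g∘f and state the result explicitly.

  0 f-->1 g-->1 h-->1
  1 f-->0 g-->0 h-->3
result: (0->1 1->3)

Answer: (0->1 1->3)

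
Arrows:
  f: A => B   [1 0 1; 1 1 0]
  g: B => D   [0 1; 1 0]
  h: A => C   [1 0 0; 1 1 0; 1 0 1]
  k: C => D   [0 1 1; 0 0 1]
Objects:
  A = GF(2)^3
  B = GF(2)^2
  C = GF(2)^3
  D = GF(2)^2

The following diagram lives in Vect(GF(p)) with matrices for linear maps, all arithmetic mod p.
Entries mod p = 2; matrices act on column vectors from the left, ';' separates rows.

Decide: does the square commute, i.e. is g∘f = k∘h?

1) trace f;g:
  e0=[1,0,0] f=>[1,1] g=>[1,1]
  e1=[0,1,0] f=>[0,1] g=>[1,0]
  e2=[0,0,1] f=>[1,0] g=>[0,1]
  ⟦path⟧₁ = [1 1 0; 1 0 1]
2) trace h;k:
  e0=[1,0,0] h=>[1,1,1] k=>[0,1]
  e1=[0,1,0] h=>[0,1,0] k=>[1,0]
  e2=[0,0,1] h=>[0,0,1] k=>[1,1]
  ⟦path⟧₂ = [0 1 1; 1 0 1]
Equal? distinct morphisms ✗

Answer: DOES NOT COMMUTE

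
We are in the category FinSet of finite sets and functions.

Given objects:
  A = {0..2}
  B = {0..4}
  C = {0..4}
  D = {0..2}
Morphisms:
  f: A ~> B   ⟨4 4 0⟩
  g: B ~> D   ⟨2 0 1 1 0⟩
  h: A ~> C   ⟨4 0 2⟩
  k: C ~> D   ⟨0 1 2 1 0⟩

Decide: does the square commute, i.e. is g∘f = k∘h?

Answer: COMMUTES

Derivation:
1) trace f;g:
  0 f~>4 g~>0
  1 f~>4 g~>0
  2 f~>0 g~>2
  composite₁ = ⟨0 0 2⟩
2) trace h;k:
  0 h~>4 k~>0
  1 h~>0 k~>0
  2 h~>2 k~>2
  composite₂ = ⟨0 0 2⟩
Equal? equal; square commutes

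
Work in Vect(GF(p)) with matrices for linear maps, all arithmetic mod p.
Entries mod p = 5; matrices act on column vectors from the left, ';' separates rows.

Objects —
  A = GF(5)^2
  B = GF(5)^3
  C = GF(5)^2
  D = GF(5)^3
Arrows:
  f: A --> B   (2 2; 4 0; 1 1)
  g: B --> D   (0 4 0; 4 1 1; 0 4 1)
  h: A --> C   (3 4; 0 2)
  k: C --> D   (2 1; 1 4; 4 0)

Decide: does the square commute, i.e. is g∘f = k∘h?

Along f;g (path 1):
  e0=⟨1,0⟩ f-->⟨2,4,1⟩ g-->⟨1,3,2⟩
  e1=⟨0,1⟩ f-->⟨2,0,1⟩ g-->⟨0,4,1⟩
  ⟦path⟧₁ = (1 0; 3 4; 2 1)
Along h;k (path 2):
  e0=⟨1,0⟩ h-->⟨3,0⟩ k-->⟨1,3,2⟩
  e1=⟨0,1⟩ h-->⟨4,2⟩ k-->⟨0,2,1⟩
  ⟦path⟧₂ = (1 0; 3 2; 2 1)
Equal? distinct morphisms ✗

Answer: DOES NOT COMMUTE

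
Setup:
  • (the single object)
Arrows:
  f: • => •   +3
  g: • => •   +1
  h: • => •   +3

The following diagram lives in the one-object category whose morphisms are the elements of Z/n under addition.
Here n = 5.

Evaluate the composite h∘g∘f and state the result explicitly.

  0 +3≡3 +1≡4 +3≡2  (mod 5)
result: +2

Answer: +2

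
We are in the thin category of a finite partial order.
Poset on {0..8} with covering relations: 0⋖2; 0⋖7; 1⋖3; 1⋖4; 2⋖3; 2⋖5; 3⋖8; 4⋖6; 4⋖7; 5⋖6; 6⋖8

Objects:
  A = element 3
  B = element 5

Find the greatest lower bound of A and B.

Lower bounds of A=3 and B=5: {0,2}
  0 ≤ 2
  2 ≤ 2
glb = 2

Answer: A∧B = 2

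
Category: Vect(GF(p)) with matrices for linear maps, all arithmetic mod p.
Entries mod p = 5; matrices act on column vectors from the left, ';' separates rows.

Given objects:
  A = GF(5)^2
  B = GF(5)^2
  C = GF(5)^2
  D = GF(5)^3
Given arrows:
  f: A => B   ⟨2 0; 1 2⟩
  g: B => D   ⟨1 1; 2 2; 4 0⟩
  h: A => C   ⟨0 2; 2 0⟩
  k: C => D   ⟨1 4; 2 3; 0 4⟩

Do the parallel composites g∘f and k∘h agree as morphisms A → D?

1) trace f;g:
  e0=[1,0] f=>[2,1] g=>[3,1,3]
  e1=[0,1] f=>[0,2] g=>[2,4,0]
  result₁ = ⟨3 2; 1 4; 3 0⟩
2) trace h;k:
  e0=[1,0] h=>[0,2] k=>[3,1,3]
  e1=[0,1] h=>[2,0] k=>[2,4,0]
  result₂ = ⟨3 2; 1 4; 3 0⟩
Equal? YES — commutes

Answer: COMMUTES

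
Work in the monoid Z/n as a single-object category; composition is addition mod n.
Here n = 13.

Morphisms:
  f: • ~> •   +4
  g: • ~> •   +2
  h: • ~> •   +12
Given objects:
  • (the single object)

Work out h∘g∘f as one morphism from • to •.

  0 +4≡4 +2≡6 +12≡5  (mod 13)
⟦path⟧: +5

Answer: +5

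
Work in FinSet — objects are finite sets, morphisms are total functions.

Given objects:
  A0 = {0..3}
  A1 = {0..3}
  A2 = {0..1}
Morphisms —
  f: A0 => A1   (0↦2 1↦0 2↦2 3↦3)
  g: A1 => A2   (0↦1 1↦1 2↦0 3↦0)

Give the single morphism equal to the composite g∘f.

  0 f=>2 g=>0
  1 f=>0 g=>1
  2 f=>2 g=>0
  3 f=>3 g=>0
result: (0↦0 1↦1 2↦0 3↦0)

Answer: (0↦0 1↦1 2↦0 3↦0)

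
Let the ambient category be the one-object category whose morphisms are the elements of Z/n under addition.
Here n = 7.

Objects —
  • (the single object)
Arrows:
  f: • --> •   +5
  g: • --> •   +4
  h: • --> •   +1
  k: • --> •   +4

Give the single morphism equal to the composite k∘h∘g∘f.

Answer: +0

Trace:
  0 +5≡5 +4≡2 +1≡3 +4≡0  (mod 7)
⟦path⟧: +0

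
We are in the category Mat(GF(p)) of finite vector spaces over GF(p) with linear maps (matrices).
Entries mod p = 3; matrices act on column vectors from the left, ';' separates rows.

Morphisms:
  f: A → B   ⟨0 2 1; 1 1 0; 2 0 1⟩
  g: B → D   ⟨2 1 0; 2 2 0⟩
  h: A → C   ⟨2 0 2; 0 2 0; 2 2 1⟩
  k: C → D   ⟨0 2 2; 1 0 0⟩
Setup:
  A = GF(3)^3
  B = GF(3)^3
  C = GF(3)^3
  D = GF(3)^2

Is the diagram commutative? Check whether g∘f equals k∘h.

1) trace f;g:
  e0=(1,0,0) f→(0,1,2) g→(1,2)
  e1=(0,1,0) f→(2,1,0) g→(2,0)
  e2=(0,0,1) f→(1,0,1) g→(2,2)
  ⟦path⟧₁ = ⟨1 2 2; 2 0 2⟩
2) trace h;k:
  e0=(1,0,0) h→(2,0,2) k→(1,2)
  e1=(0,1,0) h→(0,2,2) k→(2,0)
  e2=(0,0,1) h→(2,0,1) k→(2,2)
  ⟦path⟧₂ = ⟨1 2 2; 2 0 2⟩
Equal? YES — commutes

Answer: COMMUTES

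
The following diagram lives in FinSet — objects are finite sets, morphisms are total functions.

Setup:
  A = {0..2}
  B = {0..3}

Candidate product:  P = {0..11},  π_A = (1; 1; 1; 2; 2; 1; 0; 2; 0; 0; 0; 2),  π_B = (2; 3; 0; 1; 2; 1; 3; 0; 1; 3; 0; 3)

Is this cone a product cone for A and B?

Answer: NOT A VALID PRODUCT — duplicate pair at indices 9,6

Derivation:
|A|·|B| = 3·4 = 12;  |P| = 12
Check the pairing map k ↦ (π_A(k), π_B(k)):
  0 ↦ (1,2)
  1 ↦ (1,3)
  2 ↦ (1,0)
  3 ↦ (2,1)
  4 ↦ (2,2)
  5 ↦ (1,1)
  6 ↦ (0,3)
  7 ↦ (2,0)
  8 ↦ (0,1)
  9 ↦ (0,3)  ✗ repeats pair of k=6
  10 ↦ (0,0)
  11 ↦ (2,3)
distinct pairs in image: 11 / 12 needed
  → (0,3) hit at k=6 and k=9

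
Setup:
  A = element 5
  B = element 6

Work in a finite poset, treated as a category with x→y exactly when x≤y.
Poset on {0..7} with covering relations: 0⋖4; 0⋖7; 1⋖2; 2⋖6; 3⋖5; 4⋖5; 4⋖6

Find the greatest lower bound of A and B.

Answer: A∧B = 4

Work:
Lower bounds of A=5 and B=6: {0,4}
  0 ⊑ 4
  4 ⊑ 4
glb = 4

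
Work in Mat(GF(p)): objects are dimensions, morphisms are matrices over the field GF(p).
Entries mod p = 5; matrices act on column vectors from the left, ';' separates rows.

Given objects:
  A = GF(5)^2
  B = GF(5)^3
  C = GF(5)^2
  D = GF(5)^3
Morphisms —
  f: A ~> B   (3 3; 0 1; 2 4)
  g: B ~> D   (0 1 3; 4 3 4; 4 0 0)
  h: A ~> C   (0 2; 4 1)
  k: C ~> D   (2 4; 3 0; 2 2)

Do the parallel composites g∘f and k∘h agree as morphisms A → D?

1) trace f;g:
  e0=[1,0] f~>[3,0,2] g~>[1,0,2]
  e1=[0,1] f~>[3,1,4] g~>[3,1,2]
  ⟦path⟧₁ = (1 3; 0 1; 2 2)
2) trace h;k:
  e0=[1,0] h~>[0,4] k~>[1,0,3]
  e1=[0,1] h~>[2,1] k~>[3,1,1]
  ⟦path⟧₂ = (1 3; 0 1; 3 1)
Equal? differ; not commutative

Answer: DOES NOT COMMUTE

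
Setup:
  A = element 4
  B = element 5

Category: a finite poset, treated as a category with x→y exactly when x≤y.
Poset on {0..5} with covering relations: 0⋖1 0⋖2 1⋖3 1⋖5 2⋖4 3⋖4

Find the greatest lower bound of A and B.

Common predecessors of 4,5: {0,1}
  0 ≤ 1
  1 ≤ 1
glb = 1

Answer: A∧B = 1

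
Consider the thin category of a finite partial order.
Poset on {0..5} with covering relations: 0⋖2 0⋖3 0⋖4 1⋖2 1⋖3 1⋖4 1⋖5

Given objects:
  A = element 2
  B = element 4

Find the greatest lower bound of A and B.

Lower bounds of A=2 and B=4: {0,1}
  maximal lower bounds 0 and 1 are incomparable: neither 0≤1 nor 1≤0
→ no greatest lower bound exists

Answer: NO MEET EXISTS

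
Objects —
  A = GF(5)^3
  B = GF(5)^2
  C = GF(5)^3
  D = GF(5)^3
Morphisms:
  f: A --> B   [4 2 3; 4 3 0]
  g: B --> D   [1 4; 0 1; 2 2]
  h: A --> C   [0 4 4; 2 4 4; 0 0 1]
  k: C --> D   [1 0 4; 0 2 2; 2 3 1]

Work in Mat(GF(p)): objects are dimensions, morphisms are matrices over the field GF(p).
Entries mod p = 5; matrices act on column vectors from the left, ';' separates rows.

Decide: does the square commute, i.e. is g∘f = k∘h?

Answer: COMMUTES

Derivation:
Along f;g (path 1):
  e0=(1,0,0) f-->(4,4) g-->(0,4,1)
  e1=(0,1,0) f-->(2,3) g-->(4,3,0)
  e2=(0,0,1) f-->(3,0) g-->(3,0,1)
  result₁ = [0 4 3; 4 3 0; 1 0 1]
Along h;k (path 2):
  e0=(1,0,0) h-->(0,2,0) k-->(0,4,1)
  e1=(0,1,0) h-->(4,4,0) k-->(4,3,0)
  e2=(0,0,1) h-->(4,4,1) k-->(3,0,1)
  result₂ = [0 4 3; 4 3 0; 1 0 1]
Equal? equal; square commutes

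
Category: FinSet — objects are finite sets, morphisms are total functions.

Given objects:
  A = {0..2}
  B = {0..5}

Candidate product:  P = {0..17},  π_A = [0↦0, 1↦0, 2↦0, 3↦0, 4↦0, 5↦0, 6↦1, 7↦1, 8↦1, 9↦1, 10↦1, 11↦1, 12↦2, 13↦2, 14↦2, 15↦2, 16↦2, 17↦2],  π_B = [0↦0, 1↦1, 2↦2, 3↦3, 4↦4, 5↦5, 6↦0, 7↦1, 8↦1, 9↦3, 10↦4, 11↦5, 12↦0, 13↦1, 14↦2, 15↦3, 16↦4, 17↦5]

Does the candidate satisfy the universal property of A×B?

|A|·|B| = 3·6 = 18;  |P| = 18
Check the pairing map k ↦ (π_A(k), π_B(k)):
  0 ↦ (0,0)
  1 ↦ (0,1)
  2 ↦ (0,2)
  3 ↦ (0,3)
  4 ↦ (0,4)
  5 ↦ (0,5)
  6 ↦ (1,0)
  7 ↦ (1,1)
  8 ↦ (1,1)  ✗ repeats pair of k=7
  9 ↦ (1,3)
  10 ↦ (1,4)
  11 ↦ (1,5)
  12 ↦ (2,0)
  13 ↦ (2,1)
  14 ↦ (2,2)
  15 ↦ (2,3)
  16 ↦ (2,4)
  17 ↦ (2,5)
distinct pairs in image: 17 / 18 needed
  → (1,1) hit at k=7 and k=8

Answer: NOT A VALID PRODUCT — duplicate pair at indices 7,8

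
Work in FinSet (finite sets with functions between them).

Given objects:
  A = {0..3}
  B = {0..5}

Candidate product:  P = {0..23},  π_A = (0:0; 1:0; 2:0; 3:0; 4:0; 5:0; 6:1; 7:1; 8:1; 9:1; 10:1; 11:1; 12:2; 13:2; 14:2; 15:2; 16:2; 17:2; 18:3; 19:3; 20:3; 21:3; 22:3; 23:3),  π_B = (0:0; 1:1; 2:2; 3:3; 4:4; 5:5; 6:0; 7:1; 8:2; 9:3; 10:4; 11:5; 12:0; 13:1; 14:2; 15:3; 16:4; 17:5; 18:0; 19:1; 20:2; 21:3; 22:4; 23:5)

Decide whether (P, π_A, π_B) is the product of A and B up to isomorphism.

|A|·|B| = 4·6 = 24;  |P| = 24
Check the pairing map k ↦ (π_A(k), π_B(k)):
  0 : (0,0)
  1 : (0,1)
  2 : (0,2)
  3 : (0,3)
  4 : (0,4)
  5 : (0,5)
  6 : (1,0)
  7 : (1,1)
  8 : (1,2)
  9 : (1,3)
  10 : (1,4)
  11 : (1,5)
  12 : (2,0)
  13 : (2,1)
  14 : (2,2)
  15 : (2,3)
  16 : (2,4)
  17 : (2,5)
  18 : (3,0)
  19 : (3,1)
  20 : (3,2)
  21 : (3,3)
  22 : (3,4)
  23 : (3,5)
distinct pairs in image: 24 / 24 needed
  → bijection onto A×B; projections well-typed.

Answer: VALID PRODUCT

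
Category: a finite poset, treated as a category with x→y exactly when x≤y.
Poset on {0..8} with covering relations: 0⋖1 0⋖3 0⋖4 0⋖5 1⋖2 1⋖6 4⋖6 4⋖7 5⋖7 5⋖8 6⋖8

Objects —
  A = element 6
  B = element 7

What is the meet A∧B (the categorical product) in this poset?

Answer: A∧B = 4

Trace:
{x : x⊑A ∧ x⊑B} = {0,4}  (A=6, B=7)
  0 ⊑ 4
  4 ⊑ 4
glb = 4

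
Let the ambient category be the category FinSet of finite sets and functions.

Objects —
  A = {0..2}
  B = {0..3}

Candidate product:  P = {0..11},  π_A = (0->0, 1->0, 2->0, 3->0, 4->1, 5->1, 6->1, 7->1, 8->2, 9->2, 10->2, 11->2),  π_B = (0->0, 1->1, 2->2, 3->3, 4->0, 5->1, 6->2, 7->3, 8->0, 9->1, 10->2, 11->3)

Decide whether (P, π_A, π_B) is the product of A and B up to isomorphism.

|A|·|B| = 3·4 = 12;  |P| = 12
Check the pairing map k ↦ (π_A(k), π_B(k)):
  0 -> (0,0)
  1 -> (0,1)
  2 -> (0,2)
  3 -> (0,3)
  4 -> (1,0)
  5 -> (1,1)
  6 -> (1,2)
  7 -> (1,3)
  8 -> (2,0)
  9 -> (2,1)
  10 -> (2,2)
  11 -> (2,3)
distinct pairs in image: 12 / 12 needed
  → bijection onto A×B; projections well-typed.

Answer: VALID PRODUCT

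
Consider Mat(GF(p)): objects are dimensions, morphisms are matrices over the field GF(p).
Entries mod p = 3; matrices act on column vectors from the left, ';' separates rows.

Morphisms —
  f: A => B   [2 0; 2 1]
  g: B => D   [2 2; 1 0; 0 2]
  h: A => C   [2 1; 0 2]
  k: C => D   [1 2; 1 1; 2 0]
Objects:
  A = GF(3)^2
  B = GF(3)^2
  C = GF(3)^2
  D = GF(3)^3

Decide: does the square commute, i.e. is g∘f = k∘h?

1) trace f;g:
  e0=[1,0] f=>[2,2] g=>[2,2,1]
  e1=[0,1] f=>[0,1] g=>[2,0,2]
  composite₁ = [2 2; 2 0; 1 2]
2) trace h;k:
  e0=[1,0] h=>[2,0] k=>[2,2,1]
  e1=[0,1] h=>[1,2] k=>[2,0,2]
  composite₂ = [2 2; 2 0; 1 2]
Equal? equal; square commutes

Answer: COMMUTES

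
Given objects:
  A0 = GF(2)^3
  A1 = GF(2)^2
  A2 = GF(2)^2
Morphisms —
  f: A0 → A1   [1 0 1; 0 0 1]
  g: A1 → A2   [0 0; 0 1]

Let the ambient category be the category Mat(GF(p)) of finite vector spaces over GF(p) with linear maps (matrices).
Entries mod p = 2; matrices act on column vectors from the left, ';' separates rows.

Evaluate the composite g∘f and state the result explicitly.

  e0=[1,0,0] f→[1,0] g→[0,0]
  e1=[0,1,0] f→[0,0] g→[0,0]
  e2=[0,0,1] f→[1,1] g→[0,1]
result: [0 0 0; 0 0 1]

Answer: [0 0 0; 0 0 1]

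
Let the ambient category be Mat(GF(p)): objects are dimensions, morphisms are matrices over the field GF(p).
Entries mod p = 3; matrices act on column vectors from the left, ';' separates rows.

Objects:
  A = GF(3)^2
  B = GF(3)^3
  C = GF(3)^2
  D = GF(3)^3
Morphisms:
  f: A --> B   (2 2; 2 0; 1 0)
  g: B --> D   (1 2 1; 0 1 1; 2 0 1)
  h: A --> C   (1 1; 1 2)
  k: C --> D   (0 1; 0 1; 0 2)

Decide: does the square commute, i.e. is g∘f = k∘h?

Answer: DOES NOT COMMUTE

Derivation:
Along f;g (path 1):
  e0=(1,0) f-->(2,2,1) g-->(1,0,2)
  e1=(0,1) f-->(2,0,0) g-->(2,0,1)
  ⟦path⟧₁ = (1 2; 0 0; 2 1)
Along h;k (path 2):
  e0=(1,0) h-->(1,1) k-->(1,1,2)
  e1=(0,1) h-->(1,2) k-->(2,2,1)
  ⟦path⟧₂ = (1 2; 1 2; 2 1)
Equal? distinct morphisms ✗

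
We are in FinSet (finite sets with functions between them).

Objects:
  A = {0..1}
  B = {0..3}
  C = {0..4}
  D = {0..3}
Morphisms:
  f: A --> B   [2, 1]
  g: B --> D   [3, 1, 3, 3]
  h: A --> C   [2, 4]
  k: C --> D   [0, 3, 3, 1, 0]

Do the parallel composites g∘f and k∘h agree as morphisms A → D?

Answer: DOES NOT COMMUTE

Trace:
Path 1 = f;g:
  0 f-->2 g-->3
  1 f-->1 g-->1
  result₁ = [3, 1]
Path 2 = h;k:
  0 h-->2 k-->3
  1 h-->4 k-->0
  result₂ = [3, 0]
Equal? distinct morphisms ✗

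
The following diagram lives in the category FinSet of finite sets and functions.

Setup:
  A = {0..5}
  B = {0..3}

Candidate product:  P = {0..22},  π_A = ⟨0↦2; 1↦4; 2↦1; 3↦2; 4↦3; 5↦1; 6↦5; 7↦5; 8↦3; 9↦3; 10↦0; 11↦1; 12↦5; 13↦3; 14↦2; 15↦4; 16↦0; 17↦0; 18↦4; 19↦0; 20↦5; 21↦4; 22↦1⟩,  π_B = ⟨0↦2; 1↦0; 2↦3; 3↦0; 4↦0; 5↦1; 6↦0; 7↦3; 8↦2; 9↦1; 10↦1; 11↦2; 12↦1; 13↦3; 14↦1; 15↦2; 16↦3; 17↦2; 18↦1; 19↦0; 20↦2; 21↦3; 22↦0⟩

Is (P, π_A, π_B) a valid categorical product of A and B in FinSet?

Answer: NOT A VALID PRODUCT — |P|=23 ≠ |A|·|B|=24

Work:
|A|·|B| = 6·4 = 24;  |P| = 23
  → cardinalities differ; no bijection possible.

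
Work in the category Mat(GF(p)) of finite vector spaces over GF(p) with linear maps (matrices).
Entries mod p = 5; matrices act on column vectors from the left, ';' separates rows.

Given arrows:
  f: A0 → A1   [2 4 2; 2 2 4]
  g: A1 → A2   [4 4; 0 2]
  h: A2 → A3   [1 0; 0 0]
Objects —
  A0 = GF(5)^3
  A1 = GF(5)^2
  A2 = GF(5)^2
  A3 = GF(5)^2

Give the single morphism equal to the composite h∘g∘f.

Answer: [1 4 4; 0 0 0]

Work:
  e0=⟨1,0,0⟩ f→⟨2,2⟩ g→⟨1,4⟩ h→⟨1,0⟩
  e1=⟨0,1,0⟩ f→⟨4,2⟩ g→⟨4,4⟩ h→⟨4,0⟩
  e2=⟨0,0,1⟩ f→⟨2,4⟩ g→⟨4,3⟩ h→⟨4,0⟩
composite: [1 4 4; 0 0 0]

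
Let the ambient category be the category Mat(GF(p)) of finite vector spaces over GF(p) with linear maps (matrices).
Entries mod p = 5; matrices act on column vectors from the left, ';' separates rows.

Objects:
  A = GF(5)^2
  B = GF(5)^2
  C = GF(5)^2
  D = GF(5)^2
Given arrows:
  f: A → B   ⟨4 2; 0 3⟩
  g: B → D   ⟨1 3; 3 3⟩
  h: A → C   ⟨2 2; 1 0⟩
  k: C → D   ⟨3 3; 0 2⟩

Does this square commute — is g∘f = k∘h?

1) trace f;g:
  e0=(1,0) f→(4,0) g→(4,2)
  e1=(0,1) f→(2,3) g→(1,0)
  result₁ = ⟨4 1; 2 0⟩
2) trace h;k:
  e0=(1,0) h→(2,1) k→(4,2)
  e1=(0,1) h→(2,0) k→(1,0)
  result₂ = ⟨4 1; 2 0⟩
Equal? equal; square commutes

Answer: COMMUTES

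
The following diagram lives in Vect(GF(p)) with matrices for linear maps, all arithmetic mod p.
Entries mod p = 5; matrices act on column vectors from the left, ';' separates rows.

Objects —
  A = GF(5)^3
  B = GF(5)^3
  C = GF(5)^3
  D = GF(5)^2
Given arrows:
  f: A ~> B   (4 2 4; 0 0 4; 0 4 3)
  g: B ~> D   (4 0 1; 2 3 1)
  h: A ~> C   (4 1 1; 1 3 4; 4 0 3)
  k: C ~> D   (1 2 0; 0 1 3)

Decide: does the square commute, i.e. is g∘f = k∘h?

Path 1 = f;g:
  e0=(1,0,0) f~>(4,0,0) g~>(1,3)
  e1=(0,1,0) f~>(2,0,4) g~>(2,3)
  e2=(0,0,1) f~>(4,4,3) g~>(4,3)
  ⟦path⟧₁ = (1 2 4; 3 3 3)
Path 2 = h;k:
  e0=(1,0,0) h~>(4,1,4) k~>(1,3)
  e1=(0,1,0) h~>(1,3,0) k~>(2,3)
  e2=(0,0,1) h~>(1,4,3) k~>(4,3)
  ⟦path⟧₂ = (1 2 4; 3 3 3)
Equal? same morphism ✓

Answer: COMMUTES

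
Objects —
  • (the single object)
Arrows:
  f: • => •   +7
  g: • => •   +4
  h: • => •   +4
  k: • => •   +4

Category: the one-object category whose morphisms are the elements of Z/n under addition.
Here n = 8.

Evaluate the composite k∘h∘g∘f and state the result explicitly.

  0 +7≡7 +4≡3 +4≡7 +4≡3  (mod 8)
⟦path⟧: +3

Answer: +3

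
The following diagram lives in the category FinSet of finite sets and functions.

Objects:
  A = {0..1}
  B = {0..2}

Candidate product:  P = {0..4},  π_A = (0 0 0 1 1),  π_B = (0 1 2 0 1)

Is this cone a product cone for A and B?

Answer: NOT A VALID PRODUCT — |P|=5 ≠ |A|·|B|=6

Derivation:
|A|·|B| = 2·3 = 6;  |P| = 5
  → cardinalities differ; no bijection possible.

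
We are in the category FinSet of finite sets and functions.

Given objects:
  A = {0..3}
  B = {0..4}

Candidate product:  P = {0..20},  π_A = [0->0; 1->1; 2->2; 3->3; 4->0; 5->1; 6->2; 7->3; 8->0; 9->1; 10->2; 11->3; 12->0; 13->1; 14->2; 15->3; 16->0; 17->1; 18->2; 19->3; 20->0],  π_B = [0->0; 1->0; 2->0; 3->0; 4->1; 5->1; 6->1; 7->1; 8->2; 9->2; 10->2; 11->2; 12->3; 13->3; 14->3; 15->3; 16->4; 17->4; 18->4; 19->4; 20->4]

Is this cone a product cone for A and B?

Answer: NOT A VALID PRODUCT — |P|=21 ≠ |A|·|B|=20

Trace:
|A|·|B| = 4·5 = 20;  |P| = 21
  → cardinalities differ; no bijection possible.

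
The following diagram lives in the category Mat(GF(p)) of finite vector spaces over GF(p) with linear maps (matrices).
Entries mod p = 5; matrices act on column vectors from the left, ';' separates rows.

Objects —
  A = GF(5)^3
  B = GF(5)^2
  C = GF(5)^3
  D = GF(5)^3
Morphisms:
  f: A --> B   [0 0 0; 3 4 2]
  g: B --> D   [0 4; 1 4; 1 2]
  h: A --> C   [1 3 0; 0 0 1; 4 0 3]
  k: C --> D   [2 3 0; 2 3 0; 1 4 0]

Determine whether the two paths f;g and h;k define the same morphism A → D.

Along f;g (path 1):
  e0=[1,0,0] f-->[0,3] g-->[2,2,1]
  e1=[0,1,0] f-->[0,4] g-->[1,1,3]
  e2=[0,0,1] f-->[0,2] g-->[3,3,4]
  result₁ = [2 1 3; 2 1 3; 1 3 4]
Along h;k (path 2):
  e0=[1,0,0] h-->[1,0,4] k-->[2,2,1]
  e1=[0,1,0] h-->[3,0,0] k-->[1,1,3]
  e2=[0,0,1] h-->[0,1,3] k-->[3,3,4]
  result₂ = [2 1 3; 2 1 3; 1 3 4]
Equal? equal; square commutes

Answer: COMMUTES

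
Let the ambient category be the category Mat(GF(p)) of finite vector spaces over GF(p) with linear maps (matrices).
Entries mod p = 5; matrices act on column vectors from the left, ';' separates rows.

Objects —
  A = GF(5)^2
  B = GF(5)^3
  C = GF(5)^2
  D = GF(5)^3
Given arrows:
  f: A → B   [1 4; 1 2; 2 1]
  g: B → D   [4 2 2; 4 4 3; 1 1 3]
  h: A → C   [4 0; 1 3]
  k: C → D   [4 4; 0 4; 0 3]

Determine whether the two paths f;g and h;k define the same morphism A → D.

1) trace f;g:
  e0=⟨1,0⟩ f→⟨1,1,2⟩ g→⟨0,4,3⟩
  e1=⟨0,1⟩ f→⟨4,2,1⟩ g→⟨2,2,4⟩
  composite₁ = [0 2; 4 2; 3 4]
2) trace h;k:
  e0=⟨1,0⟩ h→⟨4,1⟩ k→⟨0,4,3⟩
  e1=⟨0,1⟩ h→⟨0,3⟩ k→⟨2,2,4⟩
  composite₂ = [0 2; 4 2; 3 4]
Equal? YES — commutes

Answer: COMMUTES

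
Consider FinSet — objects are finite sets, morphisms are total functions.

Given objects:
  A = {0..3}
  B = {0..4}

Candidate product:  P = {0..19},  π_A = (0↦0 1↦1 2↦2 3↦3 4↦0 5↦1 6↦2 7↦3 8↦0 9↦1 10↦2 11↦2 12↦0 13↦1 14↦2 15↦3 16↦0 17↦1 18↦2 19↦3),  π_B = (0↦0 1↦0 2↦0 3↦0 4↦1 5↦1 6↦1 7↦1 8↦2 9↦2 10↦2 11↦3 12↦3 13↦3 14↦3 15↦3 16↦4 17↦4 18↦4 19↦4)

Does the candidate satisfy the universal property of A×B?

|A|·|B| = 4·5 = 20;  |P| = 20
Check the pairing map k ↦ (π_A(k), π_B(k)):
  0 ↦ (0,0)
  1 ↦ (1,0)
  2 ↦ (2,0)
  3 ↦ (3,0)
  4 ↦ (0,1)
  5 ↦ (1,1)
  6 ↦ (2,1)
  7 ↦ (3,1)
  8 ↦ (0,2)
  9 ↦ (1,2)
  10 ↦ (2,2)
  11 ↦ (2,3)
  12 ↦ (0,3)
  13 ↦ (1,3)
  14 ↦ (2,3)  ✗ repeats pair of k=11
  15 ↦ (3,3)
  16 ↦ (0,4)
  17 ↦ (1,4)
  18 ↦ (2,4)
  19 ↦ (3,4)
distinct pairs in image: 19 / 20 needed
  → (2,3) hit at k=11 and k=14

Answer: NOT A VALID PRODUCT — duplicate pair at indices 14,11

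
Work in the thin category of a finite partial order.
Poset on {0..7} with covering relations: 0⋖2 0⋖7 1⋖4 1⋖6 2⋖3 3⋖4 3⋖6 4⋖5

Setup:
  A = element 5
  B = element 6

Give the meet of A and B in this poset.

Lower bounds of A=5 and B=6: {0,1,2,3}
  maximal lower bounds 1 and 3 are incomparable: neither 1≤3 nor 3≤1
→ no greatest lower bound exists

Answer: NO MEET EXISTS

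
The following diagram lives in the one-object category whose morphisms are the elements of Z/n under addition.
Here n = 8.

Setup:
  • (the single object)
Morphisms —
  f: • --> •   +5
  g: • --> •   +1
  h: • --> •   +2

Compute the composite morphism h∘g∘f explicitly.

Answer: +0

Work:
  0 +5≡5 +1≡6 +2≡0  (mod 8)
composite: +0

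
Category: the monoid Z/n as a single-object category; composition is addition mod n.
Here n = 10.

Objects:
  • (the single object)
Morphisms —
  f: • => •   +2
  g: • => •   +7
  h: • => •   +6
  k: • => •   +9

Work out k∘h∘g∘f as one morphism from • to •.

Answer: +4

Trace:
  0 +2≡2 +7≡9 +6≡5 +9≡4  (mod 10)
result: +4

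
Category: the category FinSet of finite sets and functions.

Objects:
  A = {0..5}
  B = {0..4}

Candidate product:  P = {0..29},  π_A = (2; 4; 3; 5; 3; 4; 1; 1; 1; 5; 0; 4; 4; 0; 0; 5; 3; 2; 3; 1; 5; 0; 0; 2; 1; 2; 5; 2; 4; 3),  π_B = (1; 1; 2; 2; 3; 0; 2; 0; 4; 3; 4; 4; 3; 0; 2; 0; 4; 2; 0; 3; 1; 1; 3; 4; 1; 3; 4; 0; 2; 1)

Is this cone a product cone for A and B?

|A|·|B| = 6·5 = 30;  |P| = 30
Check the pairing map k ↦ (π_A(k), π_B(k)):
  0 : (2,1)
  1 : (4,1)
  2 : (3,2)
  3 : (5,2)
  4 : (3,3)
  5 : (4,0)
  6 : (1,2)
  7 : (1,0)
  8 : (1,4)
  9 : (5,3)
  10 : (0,4)
  11 : (4,4)
  12 : (4,3)
  13 : (0,0)
  14 : (0,2)
  15 : (5,0)
  16 : (3,4)
  17 : (2,2)
  18 : (3,0)
  19 : (1,3)
  20 : (5,1)
  21 : (0,1)
  22 : (0,3)
  23 : (2,4)
  24 : (1,1)
  25 : (2,3)
  26 : (5,4)
  27 : (2,0)
  28 : (4,2)
  29 : (3,1)
distinct pairs in image: 30 / 30 needed
  → bijection onto A×B; projections well-typed.

Answer: VALID PRODUCT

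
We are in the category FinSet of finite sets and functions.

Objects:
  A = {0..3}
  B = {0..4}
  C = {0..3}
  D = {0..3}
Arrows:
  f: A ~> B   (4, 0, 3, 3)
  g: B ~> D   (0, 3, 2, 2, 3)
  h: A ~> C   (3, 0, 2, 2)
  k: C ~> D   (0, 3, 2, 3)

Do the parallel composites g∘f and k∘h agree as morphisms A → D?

Along f;g (path 1):
  0 f~>4 g~>3
  1 f~>0 g~>0
  2 f~>3 g~>2
  3 f~>3 g~>2
  ⟦path⟧₁ = (3, 0, 2, 2)
Along h;k (path 2):
  0 h~>3 k~>3
  1 h~>0 k~>0
  2 h~>2 k~>2
  3 h~>2 k~>2
  ⟦path⟧₂ = (3, 0, 2, 2)
Equal? YES — commutes

Answer: COMMUTES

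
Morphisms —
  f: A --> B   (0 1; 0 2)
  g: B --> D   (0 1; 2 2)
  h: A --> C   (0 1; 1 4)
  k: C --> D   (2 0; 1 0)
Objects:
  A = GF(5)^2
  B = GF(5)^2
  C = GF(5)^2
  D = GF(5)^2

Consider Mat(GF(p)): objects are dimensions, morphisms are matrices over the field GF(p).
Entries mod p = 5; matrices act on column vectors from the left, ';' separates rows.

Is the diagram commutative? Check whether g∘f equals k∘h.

1) trace f;g:
  e0=⟨1,0⟩ f-->⟨0,0⟩ g-->⟨0,0⟩
  e1=⟨0,1⟩ f-->⟨1,2⟩ g-->⟨2,1⟩
  ⟦path⟧₁ = (0 2; 0 1)
2) trace h;k:
  e0=⟨1,0⟩ h-->⟨0,1⟩ k-->⟨0,0⟩
  e1=⟨0,1⟩ h-->⟨1,4⟩ k-->⟨2,1⟩
  ⟦path⟧₂ = (0 2; 0 1)
Equal? YES — commutes

Answer: COMMUTES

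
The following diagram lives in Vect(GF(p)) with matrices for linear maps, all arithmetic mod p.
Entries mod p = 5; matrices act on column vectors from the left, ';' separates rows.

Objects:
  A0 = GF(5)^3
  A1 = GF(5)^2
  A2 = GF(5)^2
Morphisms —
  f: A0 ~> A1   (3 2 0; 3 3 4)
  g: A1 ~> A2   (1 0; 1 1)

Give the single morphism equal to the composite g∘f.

  e0=[1,0,0] f~>[3,3] g~>[3,1]
  e1=[0,1,0] f~>[2,3] g~>[2,0]
  e2=[0,0,1] f~>[0,4] g~>[0,4]
result: (3 2 0; 1 0 4)

Answer: (3 2 0; 1 0 4)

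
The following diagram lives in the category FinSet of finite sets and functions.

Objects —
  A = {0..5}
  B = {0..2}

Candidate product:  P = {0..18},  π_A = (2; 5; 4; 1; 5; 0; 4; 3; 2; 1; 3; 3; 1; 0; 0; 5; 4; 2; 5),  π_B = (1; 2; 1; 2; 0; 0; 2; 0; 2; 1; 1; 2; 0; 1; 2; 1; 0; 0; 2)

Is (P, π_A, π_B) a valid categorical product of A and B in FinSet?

Answer: NOT A VALID PRODUCT — |P|=19 ≠ |A|·|B|=18

Trace:
|A|·|B| = 6·3 = 18;  |P| = 19
  → cardinalities differ; no bijection possible.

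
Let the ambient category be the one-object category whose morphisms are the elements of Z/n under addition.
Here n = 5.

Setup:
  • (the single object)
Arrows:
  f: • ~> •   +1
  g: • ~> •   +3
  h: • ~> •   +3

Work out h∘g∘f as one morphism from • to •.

Answer: +2

Derivation:
  0 +1≡1 +3≡4 +3≡2  (mod 5)
composite: +2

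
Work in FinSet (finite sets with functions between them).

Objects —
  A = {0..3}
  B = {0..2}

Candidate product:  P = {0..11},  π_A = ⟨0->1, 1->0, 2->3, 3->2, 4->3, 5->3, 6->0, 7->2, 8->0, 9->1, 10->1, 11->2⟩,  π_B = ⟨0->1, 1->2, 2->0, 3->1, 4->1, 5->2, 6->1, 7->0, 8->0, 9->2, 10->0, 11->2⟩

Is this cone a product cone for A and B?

Answer: VALID PRODUCT

Work:
|A|·|B| = 4·3 = 12;  |P| = 12
Check the pairing map k ↦ (π_A(k), π_B(k)):
  0 -> (1,1)
  1 -> (0,2)
  2 -> (3,0)
  3 -> (2,1)
  4 -> (3,1)
  5 -> (3,2)
  6 -> (0,1)
  7 -> (2,0)
  8 -> (0,0)
  9 -> (1,2)
  10 -> (1,0)
  11 -> (2,2)
distinct pairs in image: 12 / 12 needed
  → bijection onto A×B; projections well-typed.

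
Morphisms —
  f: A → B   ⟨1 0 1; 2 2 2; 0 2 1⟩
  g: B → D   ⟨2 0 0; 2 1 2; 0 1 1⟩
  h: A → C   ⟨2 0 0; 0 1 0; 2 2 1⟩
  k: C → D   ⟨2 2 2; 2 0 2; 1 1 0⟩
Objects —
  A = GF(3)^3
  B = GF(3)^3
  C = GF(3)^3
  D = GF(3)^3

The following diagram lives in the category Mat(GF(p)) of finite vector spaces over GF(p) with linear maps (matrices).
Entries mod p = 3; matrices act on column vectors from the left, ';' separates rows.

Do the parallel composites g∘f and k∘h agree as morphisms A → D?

Answer: DOES NOT COMMUTE

Derivation:
Along f;g (path 1):
  e0=[1,0,0] f→[1,2,0] g→[2,1,2]
  e1=[0,1,0] f→[0,2,2] g→[0,0,1]
  e2=[0,0,1] f→[1,2,1] g→[2,0,0]
  ⟦path⟧₁ = ⟨2 0 2; 1 0 0; 2 1 0⟩
Along h;k (path 2):
  e0=[1,0,0] h→[2,0,2] k→[2,2,2]
  e1=[0,1,0] h→[0,1,2] k→[0,1,1]
  e2=[0,0,1] h→[0,0,1] k→[2,2,0]
  ⟦path⟧₂ = ⟨2 0 2; 2 1 2; 2 1 0⟩
Equal? NO — does not commute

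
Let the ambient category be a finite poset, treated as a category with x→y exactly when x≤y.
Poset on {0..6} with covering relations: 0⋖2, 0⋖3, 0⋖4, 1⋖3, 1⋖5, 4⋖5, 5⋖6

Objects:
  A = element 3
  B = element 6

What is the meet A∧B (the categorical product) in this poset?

{x : x≤A ∧ x≤B} = {0,1}  (A=3, B=6)
  maximal lower bounds 0 and 1 are incomparable: neither 0≤1 nor 1≤0
→ no greatest lower bound exists

Answer: NO MEET EXISTS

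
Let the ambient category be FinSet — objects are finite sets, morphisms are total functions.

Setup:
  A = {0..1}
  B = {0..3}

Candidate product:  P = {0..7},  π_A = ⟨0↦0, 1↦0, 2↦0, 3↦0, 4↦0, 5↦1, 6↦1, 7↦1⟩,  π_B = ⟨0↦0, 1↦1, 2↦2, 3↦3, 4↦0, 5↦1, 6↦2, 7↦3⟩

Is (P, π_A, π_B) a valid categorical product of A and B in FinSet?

Answer: NOT A VALID PRODUCT — duplicate pair at indices 0,4

Work:
|A|·|B| = 2·4 = 8;  |P| = 8
Check the pairing map k ↦ (π_A(k), π_B(k)):
  0 ↦ (0,0)
  1 ↦ (0,1)
  2 ↦ (0,2)
  3 ↦ (0,3)
  4 ↦ (0,0)  ✗ repeats pair of k=0
  5 ↦ (1,1)
  6 ↦ (1,2)
  7 ↦ (1,3)
distinct pairs in image: 7 / 8 needed
  → (0,0) hit at k=0 and k=4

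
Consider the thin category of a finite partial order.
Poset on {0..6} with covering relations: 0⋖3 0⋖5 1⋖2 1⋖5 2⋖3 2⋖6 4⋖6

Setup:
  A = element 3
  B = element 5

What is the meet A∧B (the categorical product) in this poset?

Answer: NO MEET EXISTS

Trace:
Common predecessors of 3,5: {0,1}
  maximal lower bounds 0 and 1 are incomparable: neither 0<=1 nor 1<=0
→ no greatest lower bound exists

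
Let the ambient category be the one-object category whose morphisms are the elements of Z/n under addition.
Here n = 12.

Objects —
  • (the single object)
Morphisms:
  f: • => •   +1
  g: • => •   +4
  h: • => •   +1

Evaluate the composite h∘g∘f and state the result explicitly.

  0 +1≡1 +4≡5 +1≡6  (mod 12)
composite: +6

Answer: +6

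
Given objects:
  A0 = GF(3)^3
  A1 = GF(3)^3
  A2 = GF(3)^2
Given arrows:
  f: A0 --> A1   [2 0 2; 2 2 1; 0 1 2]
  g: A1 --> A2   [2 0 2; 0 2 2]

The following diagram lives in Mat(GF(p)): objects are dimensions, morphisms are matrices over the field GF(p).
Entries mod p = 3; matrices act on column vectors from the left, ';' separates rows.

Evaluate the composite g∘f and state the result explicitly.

Answer: [1 2 2; 1 0 0]

Trace:
  e0=(1,0,0) f-->(2,2,0) g-->(1,1)
  e1=(0,1,0) f-->(0,2,1) g-->(2,0)
  e2=(0,0,1) f-->(2,1,2) g-->(2,0)
result: [1 2 2; 1 0 0]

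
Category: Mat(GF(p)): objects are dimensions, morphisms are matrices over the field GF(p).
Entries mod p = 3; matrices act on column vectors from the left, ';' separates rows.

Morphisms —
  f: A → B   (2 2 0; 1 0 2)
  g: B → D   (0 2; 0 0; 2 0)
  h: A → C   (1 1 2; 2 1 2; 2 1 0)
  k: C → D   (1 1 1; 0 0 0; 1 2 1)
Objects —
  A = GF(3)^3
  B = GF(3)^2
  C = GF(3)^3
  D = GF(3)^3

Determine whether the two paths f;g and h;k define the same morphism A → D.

Answer: COMMUTES

Derivation:
Path 1 = f;g:
  e0=[1,0,0] f→[2,1] g→[2,0,1]
  e1=[0,1,0] f→[2,0] g→[0,0,1]
  e2=[0,0,1] f→[0,2] g→[1,0,0]
  ⟦path⟧₁ = (2 0 1; 0 0 0; 1 1 0)
Path 2 = h;k:
  e0=[1,0,0] h→[1,2,2] k→[2,0,1]
  e1=[0,1,0] h→[1,1,1] k→[0,0,1]
  e2=[0,0,1] h→[2,2,0] k→[1,0,0]
  ⟦path⟧₂ = (2 0 1; 0 0 0; 1 1 0)
Equal? same morphism ✓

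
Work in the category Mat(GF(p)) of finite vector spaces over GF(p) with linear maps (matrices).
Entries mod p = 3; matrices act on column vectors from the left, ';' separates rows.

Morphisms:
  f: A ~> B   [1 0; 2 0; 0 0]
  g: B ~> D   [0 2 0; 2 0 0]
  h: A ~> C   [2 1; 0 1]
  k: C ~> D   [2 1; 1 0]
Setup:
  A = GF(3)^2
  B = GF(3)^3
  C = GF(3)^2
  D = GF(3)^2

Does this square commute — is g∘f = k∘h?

Answer: DOES NOT COMMUTE

Trace:
1) trace f;g:
  e0=(1,0) f~>(1,2,0) g~>(1,2)
  e1=(0,1) f~>(0,0,0) g~>(0,0)
  composite₁ = [1 0; 2 0]
2) trace h;k:
  e0=(1,0) h~>(2,0) k~>(1,2)
  e1=(0,1) h~>(1,1) k~>(0,1)
  composite₂ = [1 0; 2 1]
Equal? NO — does not commute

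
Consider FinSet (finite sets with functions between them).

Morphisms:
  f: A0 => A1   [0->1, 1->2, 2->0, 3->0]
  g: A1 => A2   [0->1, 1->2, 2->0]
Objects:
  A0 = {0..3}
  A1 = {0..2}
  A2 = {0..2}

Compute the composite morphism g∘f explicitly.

Answer: [0->2, 1->0, 2->1, 3->1]

Trace:
  0 f=>1 g=>2
  1 f=>2 g=>0
  2 f=>0 g=>1
  3 f=>0 g=>1
result: [0->2, 1->0, 2->1, 3->1]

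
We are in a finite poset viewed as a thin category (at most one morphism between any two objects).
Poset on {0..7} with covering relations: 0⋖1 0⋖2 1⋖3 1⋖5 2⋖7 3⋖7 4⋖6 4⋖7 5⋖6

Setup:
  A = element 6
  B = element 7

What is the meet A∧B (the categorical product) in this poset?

Answer: NO MEET EXISTS

Derivation:
Common predecessors of 6,7: {0,1,4}
  maximal lower bounds 1 and 4 are incomparable: neither 1<=4 nor 4<=1
→ no greatest lower bound exists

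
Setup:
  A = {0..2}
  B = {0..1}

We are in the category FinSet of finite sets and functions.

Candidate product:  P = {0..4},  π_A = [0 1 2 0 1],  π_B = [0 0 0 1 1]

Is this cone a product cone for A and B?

|A|·|B| = 3·2 = 6;  |P| = 5
  → cardinalities differ; no bijection possible.

Answer: NOT A VALID PRODUCT — |P|=5 ≠ |A|·|B|=6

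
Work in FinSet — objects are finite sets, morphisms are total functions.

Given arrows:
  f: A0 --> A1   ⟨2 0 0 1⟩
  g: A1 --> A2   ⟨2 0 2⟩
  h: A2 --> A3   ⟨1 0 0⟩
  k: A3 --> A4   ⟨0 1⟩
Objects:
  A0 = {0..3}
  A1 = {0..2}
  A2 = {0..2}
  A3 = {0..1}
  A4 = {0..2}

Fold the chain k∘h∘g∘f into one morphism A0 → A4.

  0 f-->2 g-->2 h-->0 k-->0
  1 f-->0 g-->2 h-->0 k-->0
  2 f-->0 g-->2 h-->0 k-->0
  3 f-->1 g-->0 h-->1 k-->1
composite: ⟨0 0 0 1⟩

Answer: ⟨0 0 0 1⟩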